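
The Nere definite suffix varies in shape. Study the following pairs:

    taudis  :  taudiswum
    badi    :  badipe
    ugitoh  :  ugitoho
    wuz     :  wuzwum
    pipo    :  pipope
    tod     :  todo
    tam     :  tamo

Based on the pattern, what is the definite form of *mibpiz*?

The suffix is conditioned by the final sound: -wum when the stem ends in a sibilant (*taudis*, *wuz*); -o when the stem ends in a non-sibilant consonant (*ugitoh*, *tod*, *tam*); -pe when the stem ends in a vowel (*badi*, *pipo*).
*mibpiz* — final sound /z/ (a sibilant) → -wum → *mibpizwum*.

mibpizwum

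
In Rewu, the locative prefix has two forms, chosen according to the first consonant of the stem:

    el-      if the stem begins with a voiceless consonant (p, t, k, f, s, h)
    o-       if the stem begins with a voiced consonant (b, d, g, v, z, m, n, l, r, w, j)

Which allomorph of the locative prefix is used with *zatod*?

o-

*zatod*: first consonant = /z/, voiced → o-.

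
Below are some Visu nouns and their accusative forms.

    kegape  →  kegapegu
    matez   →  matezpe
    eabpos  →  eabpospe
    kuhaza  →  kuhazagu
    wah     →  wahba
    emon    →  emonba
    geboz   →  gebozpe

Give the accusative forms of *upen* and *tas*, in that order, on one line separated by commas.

The pattern is sibilance of the final sound: -pe when the stem ends in a sibilant (*matez*, *eabpos*, *geboz*); -ba when the stem ends in a non-sibilant consonant (*wah*, *emon*); -gu when the stem ends in a vowel (*kegape*, *kuhaza*).
*upen*: final sound = /n/, a non-sibilant consonant → -ba → *upenba*.
*tas*: final sound = /s/, a sibilant → -pe → *taspe*.

upenba, taspe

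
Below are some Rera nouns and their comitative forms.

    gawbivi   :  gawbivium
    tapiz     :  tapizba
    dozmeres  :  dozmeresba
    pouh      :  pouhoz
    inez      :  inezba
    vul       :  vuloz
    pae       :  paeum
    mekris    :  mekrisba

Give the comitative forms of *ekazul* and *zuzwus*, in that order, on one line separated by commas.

The suffix is conditioned by the final sound: -ba when the stem ends in a sibilant (*tapiz*, *dozmeres*, *inez*, *mekris*); -oz when the stem ends in a non-sibilant consonant (*pouh*, *vul*); -um when the stem ends in a vowel (*gawbivi*, *pae*).
Since the final sound of *ekazul* is /l/ (a non-sibilant consonant), it takes -oz, giving *ekazuloz*.
*zuzwus*: final sound = /s/, a sibilant → -ba → *zuzwusba*.

ekazuloz, zuzwusba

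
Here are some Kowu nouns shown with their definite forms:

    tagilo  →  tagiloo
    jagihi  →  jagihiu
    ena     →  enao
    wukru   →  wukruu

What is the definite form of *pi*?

Looking at the last vowel of each stem: -u when the last vowel of the stem is a high vowel (*jagihi*, *wukru*); -o when the last vowel of the stem is a non-high vowel (*tagilo*, *ena*).
*pi*: last vowel = /i/, a high vowel → -u → *piu*.

piu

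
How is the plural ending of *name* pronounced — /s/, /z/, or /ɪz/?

/z/

The stem *name* ends in a voiced non-sibilant sound.
The plural suffix surfaces as /ɪz/ after sibilants, /s/ after other voiceless consonants, and /z/ after other voiced sounds.
So the plural -s on *name* is pronounced /z/.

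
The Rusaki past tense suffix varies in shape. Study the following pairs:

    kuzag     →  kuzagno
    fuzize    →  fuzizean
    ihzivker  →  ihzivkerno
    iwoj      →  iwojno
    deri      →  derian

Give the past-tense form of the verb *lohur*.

lohurno

The alternation tracks the final sound of the stem — -no when the stem ends in a consonant (*kuzag*, *ihzivker*, *iwoj*); -an when the stem ends in a vowel (*fuzize*, *deri*).
The final sound of *lohur* is /r/, which is a consonant, so the suffix is -no, giving *lohurno*.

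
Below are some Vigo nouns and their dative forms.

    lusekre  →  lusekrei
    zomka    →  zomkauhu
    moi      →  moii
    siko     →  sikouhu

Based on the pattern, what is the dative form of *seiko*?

Looking at the last vowel of each stem: -i when the last vowel of the stem is a front vowel (*lusekre*, *moi*); -uhu when the last vowel of the stem is a back vowel (*zomka*, *siko*).
The last vowel of *seiko* is /o/, which is a back vowel, so the suffix is -uhu, giving *seikouhu*.

seikouhu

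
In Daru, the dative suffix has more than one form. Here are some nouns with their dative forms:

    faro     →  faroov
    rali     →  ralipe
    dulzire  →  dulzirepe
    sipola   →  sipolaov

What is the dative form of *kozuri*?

The suffix is conditioned by the last vowel: -pe when the last vowel of the stem is a front vowel (*rali*, *dulzire*); -ov when the last vowel of the stem is a back vowel (*faro*, *sipola*).
*kozuri* — last vowel /i/ (a front vowel) → -pe → *kozuripe*.

kozuripe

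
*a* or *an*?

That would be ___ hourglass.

an

The indefinite article is chosen by the initial *sound* of the following word, not its spelling.
*hourglass* begins with the sound /aʊ/ (silent h) — a vowel sound.
So the article is *an*: That would be an hourglass.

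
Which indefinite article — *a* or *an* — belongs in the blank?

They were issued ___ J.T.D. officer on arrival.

a

The indefinite article is chosen by the initial *sound* of the following word, not its spelling.
The initialism *J.T.D.* is read letter by letter; the first letter, J, is pronounced /dʒeɪ/, which begins with a consonant sound.
So the article is *a*: They were issued a J.T.D. officer on arrival.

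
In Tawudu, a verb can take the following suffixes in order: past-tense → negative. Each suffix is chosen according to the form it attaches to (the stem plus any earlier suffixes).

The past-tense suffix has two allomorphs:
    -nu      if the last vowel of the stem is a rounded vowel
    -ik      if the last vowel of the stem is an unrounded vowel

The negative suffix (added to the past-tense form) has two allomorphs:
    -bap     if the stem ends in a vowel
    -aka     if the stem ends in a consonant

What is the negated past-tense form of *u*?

*u*: last vowel = /u/, a rounded vowel → -nu → *unu*.
The past-tense form *unu* — final sound /u/ (a vowel) → -bap → *unubap*.

unubap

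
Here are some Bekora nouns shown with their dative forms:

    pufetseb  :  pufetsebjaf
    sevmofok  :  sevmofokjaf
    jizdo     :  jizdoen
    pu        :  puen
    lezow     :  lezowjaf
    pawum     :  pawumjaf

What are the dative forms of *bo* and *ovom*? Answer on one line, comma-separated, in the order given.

boen, ovomjaf

The pattern is consonant vs. vowel: -jaf when the stem ends in a consonant (*pufetseb*, *sevmofok*, *lezow*, *pawum*); -en when the stem ends in a vowel (*jizdo*, *pu*).
Since the final sound of *bo* is /o/ (a vowel), it takes -en, giving *boen*.
The final sound of *ovom* is /m/, which is a consonant, so the suffix is -jaf, giving *ovomjaf*.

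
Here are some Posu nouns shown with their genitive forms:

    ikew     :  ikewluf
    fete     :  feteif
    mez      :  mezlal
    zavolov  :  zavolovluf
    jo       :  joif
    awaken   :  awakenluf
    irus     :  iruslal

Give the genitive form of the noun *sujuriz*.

sujurizlal

Looking at the final sound of each stem: -lal when the stem ends in a sibilant (*mez*, *irus*); -luf when the stem ends in a non-sibilant consonant (*ikew*, *zavolov*, *awaken*); -if when the stem ends in a vowel (*fete*, *jo*).
Since the final sound of *sujuriz* is /z/ (a sibilant), it takes -lal, giving *sujurizlal*.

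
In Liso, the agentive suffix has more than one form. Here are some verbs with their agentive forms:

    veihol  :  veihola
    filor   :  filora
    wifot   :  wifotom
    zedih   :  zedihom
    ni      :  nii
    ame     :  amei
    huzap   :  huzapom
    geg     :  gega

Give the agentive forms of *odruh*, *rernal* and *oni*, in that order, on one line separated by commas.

odruhom, rernala, onii

The alternation tracks the final sound of the stem — -om when the stem ends in a voiceless consonant (*wifot*, *zedih*, *huzap*); -a when the stem ends in a voiced consonant (*veihol*, *filor*, *geg*); -i when the stem ends in a vowel (*ni*, *ame*).
Since the final sound of *odruh* is /h/ (a voiceless consonant), it takes -om, giving *odruhom*.
Since the final sound of *rernal* is /l/ (a voiced consonant), it takes -a, giving *rernala*.
Since the final sound of *oni* is /i/ (a vowel), it takes -i, giving *onii*.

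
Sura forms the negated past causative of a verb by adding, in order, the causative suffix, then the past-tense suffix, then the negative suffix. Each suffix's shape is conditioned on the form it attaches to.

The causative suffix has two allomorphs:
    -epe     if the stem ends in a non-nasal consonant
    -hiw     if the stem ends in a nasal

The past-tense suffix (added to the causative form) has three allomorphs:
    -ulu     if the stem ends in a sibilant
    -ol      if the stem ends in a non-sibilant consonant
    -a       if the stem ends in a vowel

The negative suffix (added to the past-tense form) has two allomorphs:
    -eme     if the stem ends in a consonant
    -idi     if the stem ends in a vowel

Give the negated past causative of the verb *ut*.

utepeaidi

*ut* — final consonant /t/ (non-nasal) → -epe → *utepe*.
The causative form *utepe*: final sound = /e/, a vowel → -a → *utepea*.
Since the final sound of the past-tense form *utepea* is /a/ (a vowel), it takes -idi, giving *utepeaidi*.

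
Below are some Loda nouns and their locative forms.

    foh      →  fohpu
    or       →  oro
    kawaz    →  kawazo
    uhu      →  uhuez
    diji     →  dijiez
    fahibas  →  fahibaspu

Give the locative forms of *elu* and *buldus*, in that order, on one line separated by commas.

Looking at the final sound of each stem: -pu when the stem ends in a voiceless consonant (*foh*, *fahibas*); -o when the stem ends in a voiced consonant (*or*, *kawaz*); -ez when the stem ends in a vowel (*uhu*, *diji*).
*elu* — final sound /u/ (a vowel) → -ez → *eluez*.
The final sound of *buldus* is /s/, which is a voiceless consonant, so the suffix is -pu, giving *bulduspu*.

eluez, bulduspu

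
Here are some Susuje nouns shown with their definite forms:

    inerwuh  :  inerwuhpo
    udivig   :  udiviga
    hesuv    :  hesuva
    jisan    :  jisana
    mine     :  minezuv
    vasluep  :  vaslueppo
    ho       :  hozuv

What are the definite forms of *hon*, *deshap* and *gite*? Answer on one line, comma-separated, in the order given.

hona, deshappo, gitezuv

The alternation tracks the final sound of the stem — -po when the stem ends in a voiceless consonant (*inerwuh*, *vasluep*); -a when the stem ends in a voiced consonant (*udivig*, *hesuv*, *jisan*); -zuv when the stem ends in a vowel (*mine*, *ho*).
*hon* — final sound /n/ (a voiced consonant) → -a → *hona*.
*deshap*: final sound = /p/, a voiceless consonant → -po → *deshappo*.
Since the final sound of *gite* is /e/ (a vowel), it takes -zuv, giving *gitezuv*.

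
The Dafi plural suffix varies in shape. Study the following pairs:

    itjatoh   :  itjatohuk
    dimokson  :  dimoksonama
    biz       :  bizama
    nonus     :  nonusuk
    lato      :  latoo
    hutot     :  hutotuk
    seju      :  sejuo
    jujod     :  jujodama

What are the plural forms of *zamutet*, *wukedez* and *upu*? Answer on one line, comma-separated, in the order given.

Looking at the final sound of each stem: -uk when the stem ends in a voiceless consonant (*itjatoh*, *nonus*, *hutot*); -ama when the stem ends in a voiced consonant (*dimokson*, *biz*, *jujod*); -o when the stem ends in a vowel (*lato*, *seju*).
*zamutet* — final sound /t/ (a voiceless consonant) → -uk → *zamutetuk*.
The final sound of *wukedez* is /z/, which is a voiced consonant, so the suffix is -ama, giving *wukedezama*.
Since the final sound of *upu* is /u/ (a vowel), it takes -o, giving *upuo*.

zamutetuk, wukedezama, upuo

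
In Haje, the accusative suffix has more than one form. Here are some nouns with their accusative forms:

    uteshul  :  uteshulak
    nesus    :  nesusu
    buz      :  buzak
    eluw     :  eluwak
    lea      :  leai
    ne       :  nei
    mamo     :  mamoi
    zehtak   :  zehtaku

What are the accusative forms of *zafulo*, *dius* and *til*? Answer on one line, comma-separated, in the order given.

The pattern is voicing of the final sound: -u when the stem ends in a voiceless consonant (*nesus*, *zehtak*); -ak when the stem ends in a voiced consonant (*uteshul*, *buz*, *eluw*); -i when the stem ends in a vowel (*lea*, *ne*, *mamo*).
The final sound of *zafulo* is /o/, which is a vowel, so the suffix is -i, giving *zafuloi*.
*dius* — final sound /s/ (a voiceless consonant) → -u → *diusu*.
The final sound of *til* is /l/, which is a voiced consonant, so the suffix is -ak, giving *tilak*.

zafuloi, diusu, tilak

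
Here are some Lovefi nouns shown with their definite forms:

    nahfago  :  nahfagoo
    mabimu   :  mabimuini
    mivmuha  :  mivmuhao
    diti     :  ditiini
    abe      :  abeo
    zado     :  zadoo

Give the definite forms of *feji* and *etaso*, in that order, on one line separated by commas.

Looking at the last vowel of each stem: -ini when the last vowel of the stem is a high vowel (*mabimu*, *diti*); -o when the last vowel of the stem is a non-high vowel (*nahfago*, *mivmuha*, *abe*, *zado*).
The last vowel of *feji* is /i/, which is a high vowel, so the suffix is -ini, giving *fejiini*.
Since the last vowel of *etaso* is /o/ (a non-high vowel), it takes -o, giving *etasoo*.

fejiini, etasoo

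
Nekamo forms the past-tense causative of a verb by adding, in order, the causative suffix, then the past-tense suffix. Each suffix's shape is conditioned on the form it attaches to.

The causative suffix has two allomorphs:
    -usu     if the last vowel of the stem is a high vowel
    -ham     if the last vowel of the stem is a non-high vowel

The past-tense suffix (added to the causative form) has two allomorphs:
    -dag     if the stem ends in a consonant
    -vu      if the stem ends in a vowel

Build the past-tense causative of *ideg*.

*ideg* — last vowel /e/ (a non-high vowel) → -ham → *idegham*.
The final sound of the causative form *idegham* is /m/, which is a consonant, so the past-tense suffix is -dag, giving *ideghamdag*.

ideghamdag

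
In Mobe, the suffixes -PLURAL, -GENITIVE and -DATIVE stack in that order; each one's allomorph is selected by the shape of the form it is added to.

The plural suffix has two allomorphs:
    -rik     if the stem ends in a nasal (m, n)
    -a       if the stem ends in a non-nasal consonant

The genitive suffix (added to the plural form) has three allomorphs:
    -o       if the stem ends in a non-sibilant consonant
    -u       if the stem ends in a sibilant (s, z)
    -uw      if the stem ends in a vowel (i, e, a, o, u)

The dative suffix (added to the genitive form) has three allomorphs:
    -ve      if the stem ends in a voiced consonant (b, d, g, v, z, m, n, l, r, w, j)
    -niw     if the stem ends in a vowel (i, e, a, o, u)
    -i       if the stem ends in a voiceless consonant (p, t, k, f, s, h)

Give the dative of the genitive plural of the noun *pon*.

*pon*: final consonant = /n/, a nasal → -rik → *ponrik*.
The final sound of the plural form *ponrik* is /k/, which is a non-sibilant consonant, so the genitive suffix is -o, giving *ponriko*.
The final sound of the genitive form *ponriko* is /o/, which is a vowel, so the dative suffix is -niw, giving *ponrikoniw*.

ponrikoniw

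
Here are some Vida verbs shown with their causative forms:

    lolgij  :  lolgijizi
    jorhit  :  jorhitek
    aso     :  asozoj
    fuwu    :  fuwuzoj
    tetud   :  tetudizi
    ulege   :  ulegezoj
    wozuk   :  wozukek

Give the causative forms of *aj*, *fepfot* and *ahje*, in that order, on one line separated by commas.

The suffix is conditioned by the final sound: -ek when the stem ends in a voiceless consonant (*jorhit*, *wozuk*); -izi when the stem ends in a voiced consonant (*lolgij*, *tetud*); -zoj when the stem ends in a vowel (*aso*, *fuwu*, *ulege*).
*aj*: final sound = /j/, a voiced consonant → -izi → *ajizi*.
The final sound of *fepfot* is /t/, which is a voiceless consonant, so the suffix is -ek, giving *fepfotek*.
Since the final sound of *ahje* is /e/ (a vowel), it takes -zoj, giving *ahjezoj*.

ajizi, fepfotek, ahjezoj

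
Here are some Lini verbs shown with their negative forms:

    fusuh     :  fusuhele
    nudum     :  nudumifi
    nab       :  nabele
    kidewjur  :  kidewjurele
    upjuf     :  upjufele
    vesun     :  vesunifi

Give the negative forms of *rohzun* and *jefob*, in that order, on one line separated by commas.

rohzunifi, jefobele

Looking at the final consonant of each stem: -ifi when the stem ends in a nasal (*nudum*, *vesun*); -ele when the stem ends in a non-nasal consonant (*fusuh*, *nab*, *kidewjur*, *upjuf*).
The final consonant of *rohzun* is /n/, which is a nasal, so the suffix is -ifi, giving *rohzunifi*.
The final consonant of *jefob* is /b/, which is non-nasal, so the suffix is -ele, giving *jefobele*.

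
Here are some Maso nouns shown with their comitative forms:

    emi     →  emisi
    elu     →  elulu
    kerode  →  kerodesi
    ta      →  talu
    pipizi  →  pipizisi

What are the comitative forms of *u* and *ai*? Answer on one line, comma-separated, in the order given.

ulu, aisi

The alternation tracks the last vowel of the stem — -si when the last vowel of the stem is a front vowel (*emi*, *kerode*, *pipizi*); -lu when the last vowel of the stem is a back vowel (*elu*, *ta*).
Since the last vowel of *u* is /u/ (a back vowel), it takes -lu, giving *ulu*.
Since the last vowel of *ai* is /i/ (a front vowel), it takes -si, giving *aisi*.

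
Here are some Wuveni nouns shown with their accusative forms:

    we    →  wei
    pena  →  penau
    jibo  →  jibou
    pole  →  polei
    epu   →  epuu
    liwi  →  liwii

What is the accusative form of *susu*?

The alternation tracks the last vowel of the stem — -i when the last vowel of the stem is a front vowel (*we*, *pole*, *liwi*); -u when the last vowel of the stem is a back vowel (*pena*, *jibo*, *epu*).
The last vowel of *susu* is /u/, which is a back vowel, so the suffix is -u, giving *susuu*.

susuu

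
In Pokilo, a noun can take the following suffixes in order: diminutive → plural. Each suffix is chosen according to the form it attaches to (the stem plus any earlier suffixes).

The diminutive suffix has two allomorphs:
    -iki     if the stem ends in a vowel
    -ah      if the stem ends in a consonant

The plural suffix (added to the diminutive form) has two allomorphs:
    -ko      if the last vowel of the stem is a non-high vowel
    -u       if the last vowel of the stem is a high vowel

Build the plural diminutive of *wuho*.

wuhoikiu

Since the final sound of *wuho* is /o/ (a vowel), it takes -iki, giving *wuhoiki*.
The diminutive form *wuhoiki*: last vowel = /i/, a high vowel → -u → *wuhoikiu*.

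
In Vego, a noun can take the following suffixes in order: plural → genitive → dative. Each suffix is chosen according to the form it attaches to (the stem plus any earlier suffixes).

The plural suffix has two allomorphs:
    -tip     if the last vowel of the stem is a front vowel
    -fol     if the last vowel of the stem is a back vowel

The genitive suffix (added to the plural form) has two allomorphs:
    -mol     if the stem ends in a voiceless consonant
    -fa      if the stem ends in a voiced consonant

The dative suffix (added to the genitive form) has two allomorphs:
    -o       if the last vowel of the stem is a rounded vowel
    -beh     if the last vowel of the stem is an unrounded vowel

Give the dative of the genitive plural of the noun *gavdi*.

gavditipmolo

Since the last vowel of *gavdi* is /i/ (a front vowel), it takes -tip, giving *gavditip*.
The plural form *gavditip* — final consonant /p/ (voiceless) → -mol → *gavditipmol*.
The genitive form *gavditipmol* — last vowel /o/ (a rounded vowel) → -o → *gavditipmolo*.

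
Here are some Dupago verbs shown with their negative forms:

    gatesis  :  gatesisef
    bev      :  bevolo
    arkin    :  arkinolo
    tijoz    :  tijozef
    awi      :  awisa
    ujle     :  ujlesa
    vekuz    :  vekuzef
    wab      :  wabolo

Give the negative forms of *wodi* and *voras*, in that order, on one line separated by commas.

The alternation tracks the final sound of the stem — -ef when the stem ends in a sibilant (*gatesis*, *tijoz*, *vekuz*); -olo when the stem ends in a non-sibilant consonant (*bev*, *arkin*, *wab*); -sa when the stem ends in a vowel (*awi*, *ujle*).
*wodi* — final sound /i/ (a vowel) → -sa → *wodisa*.
*voras*: final sound = /s/, a sibilant → -ef → *vorasef*.

wodisa, vorasef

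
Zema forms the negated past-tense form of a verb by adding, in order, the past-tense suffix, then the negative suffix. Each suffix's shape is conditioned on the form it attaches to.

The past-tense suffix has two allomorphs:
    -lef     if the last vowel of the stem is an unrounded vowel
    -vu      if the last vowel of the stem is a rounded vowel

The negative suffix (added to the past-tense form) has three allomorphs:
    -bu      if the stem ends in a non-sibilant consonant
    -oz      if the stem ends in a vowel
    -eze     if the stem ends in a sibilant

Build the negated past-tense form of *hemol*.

hemolvuoz

*hemol*: last vowel = /o/, a rounded vowel → -vu → *hemolvu*.
The past-tense form *hemolvu* — final sound /u/ (a vowel) → -oz → *hemolvuoz*.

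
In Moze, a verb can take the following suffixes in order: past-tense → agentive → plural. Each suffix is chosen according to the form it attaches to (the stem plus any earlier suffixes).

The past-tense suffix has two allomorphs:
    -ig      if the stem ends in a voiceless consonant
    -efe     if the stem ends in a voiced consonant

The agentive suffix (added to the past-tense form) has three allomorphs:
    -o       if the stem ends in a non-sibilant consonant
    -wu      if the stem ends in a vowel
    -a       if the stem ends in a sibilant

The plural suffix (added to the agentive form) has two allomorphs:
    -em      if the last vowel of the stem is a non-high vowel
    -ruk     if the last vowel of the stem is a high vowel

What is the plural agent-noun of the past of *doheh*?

*doheh* — final consonant /h/ (voiceless) → -ig → *dohehig*.
The past-tense form *dohehig* — final sound /g/ (a non-sibilant consonant) → -o → *dohehigo*.
Since the last vowel of the agentive form *dohehigo* is /o/ (a non-high vowel), it takes -em, giving *dohehigoem*.

dohehigoem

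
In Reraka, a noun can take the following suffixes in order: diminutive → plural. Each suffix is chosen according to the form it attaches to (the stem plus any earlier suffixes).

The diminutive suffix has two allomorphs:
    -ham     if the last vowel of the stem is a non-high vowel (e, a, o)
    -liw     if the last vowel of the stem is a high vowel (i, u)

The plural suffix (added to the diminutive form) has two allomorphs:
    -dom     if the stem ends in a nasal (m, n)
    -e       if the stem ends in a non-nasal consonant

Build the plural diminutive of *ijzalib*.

ijzalibliwe

*ijzalib* — last vowel /i/ (a high vowel) → -liw → *ijzalibliw*.
The diminutive form *ijzalibliw* — final consonant /w/ (non-nasal) → -e → *ijzalibliwe*.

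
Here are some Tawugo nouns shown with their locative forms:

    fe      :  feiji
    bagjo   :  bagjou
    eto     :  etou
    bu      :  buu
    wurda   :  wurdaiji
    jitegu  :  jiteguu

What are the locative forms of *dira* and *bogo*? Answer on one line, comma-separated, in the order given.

Looking at the last vowel of each stem: -u when the last vowel of the stem is a rounded vowel (*bagjo*, *eto*, *bu*, *jitegu*); -iji when the last vowel of the stem is an unrounded vowel (*fe*, *wurda*).
*dira* — last vowel /a/ (an unrounded vowel) → -iji → *diraiji*.
The last vowel of *bogo* is /o/, which is a rounded vowel, so the suffix is -u, giving *bogou*.

diraiji, bogou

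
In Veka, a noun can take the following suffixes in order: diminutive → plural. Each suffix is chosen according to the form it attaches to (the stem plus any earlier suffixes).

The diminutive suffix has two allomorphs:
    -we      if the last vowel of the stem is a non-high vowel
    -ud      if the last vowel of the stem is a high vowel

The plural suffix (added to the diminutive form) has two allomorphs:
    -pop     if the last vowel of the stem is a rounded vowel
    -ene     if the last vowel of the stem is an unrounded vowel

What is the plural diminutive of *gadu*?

gaduudpop

*gadu* — last vowel /u/ (a high vowel) → -ud → *gaduud*.
Since the last vowel of the diminutive form *gaduud* is /u/ (a rounded vowel), it takes -pop, giving *gaduudpop*.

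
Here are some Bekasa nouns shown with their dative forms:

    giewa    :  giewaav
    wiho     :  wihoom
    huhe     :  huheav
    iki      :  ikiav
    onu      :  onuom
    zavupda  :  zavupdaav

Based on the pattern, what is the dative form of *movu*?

movuom

The pattern is rounding harmony: -om when the last vowel of the stem is a rounded vowel (*wiho*, *onu*); -av when the last vowel of the stem is an unrounded vowel (*giewa*, *huhe*, *iki*, *zavupda*).
*movu*: last vowel = /u/, a rounded vowel → -om → *movuom*.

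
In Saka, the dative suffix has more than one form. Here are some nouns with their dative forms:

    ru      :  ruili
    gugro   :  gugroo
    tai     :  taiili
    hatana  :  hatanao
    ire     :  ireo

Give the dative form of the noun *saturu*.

saturuili

The suffix is conditioned by the last vowel: -ili when the last vowel of the stem is a high vowel (*ru*, *tai*); -o when the last vowel of the stem is a non-high vowel (*gugro*, *hatana*, *ire*).
The last vowel of *saturu* is /u/, which is a high vowel, so the suffix is -ili, giving *saturuili*.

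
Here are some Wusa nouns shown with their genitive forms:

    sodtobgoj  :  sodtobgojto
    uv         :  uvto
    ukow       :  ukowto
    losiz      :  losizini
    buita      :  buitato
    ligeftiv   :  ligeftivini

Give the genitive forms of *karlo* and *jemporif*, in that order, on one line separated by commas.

The suffix is conditioned by the last vowel: -ini when the last vowel of the stem is a front vowel (*losiz*, *ligeftiv*); -to when the last vowel of the stem is a back vowel (*sodtobgoj*, *uv*, *ukow*, *buita*).
The last vowel of *karlo* is /o/, which is a back vowel, so the suffix is -to, giving *karloto*.
*jemporif* — last vowel /i/ (a front vowel) → -ini → *jemporifini*.

karloto, jemporifini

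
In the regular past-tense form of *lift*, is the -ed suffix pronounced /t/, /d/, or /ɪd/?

/ɪd/

The stem *lift* ends in /t/ or /d/.
The -ed suffix is realized as /ɪd/ after /t, d/; as /t/ after other voiceless consonants; and as /d/ after other voiced sounds.
So -ed on *lift* is pronounced /ɪd/.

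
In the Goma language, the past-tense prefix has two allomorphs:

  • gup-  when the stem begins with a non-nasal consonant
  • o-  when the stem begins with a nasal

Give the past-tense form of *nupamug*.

onupamug

Since the first consonant of *nupamug* is /n/ (a nasal), it takes o-, giving *onupamug*.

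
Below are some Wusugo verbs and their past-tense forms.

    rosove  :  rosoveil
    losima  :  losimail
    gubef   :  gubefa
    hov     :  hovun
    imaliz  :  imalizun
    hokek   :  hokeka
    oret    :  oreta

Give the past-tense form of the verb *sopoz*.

sopozun

The suffix is conditioned by the final sound: -a when the stem ends in a voiceless consonant (*gubef*, *hokek*, *oret*); -un when the stem ends in a voiced consonant (*hov*, *imaliz*); -il when the stem ends in a vowel (*rosove*, *losima*).
*sopoz*: final sound = /z/, a voiced consonant → -un → *sopozun*.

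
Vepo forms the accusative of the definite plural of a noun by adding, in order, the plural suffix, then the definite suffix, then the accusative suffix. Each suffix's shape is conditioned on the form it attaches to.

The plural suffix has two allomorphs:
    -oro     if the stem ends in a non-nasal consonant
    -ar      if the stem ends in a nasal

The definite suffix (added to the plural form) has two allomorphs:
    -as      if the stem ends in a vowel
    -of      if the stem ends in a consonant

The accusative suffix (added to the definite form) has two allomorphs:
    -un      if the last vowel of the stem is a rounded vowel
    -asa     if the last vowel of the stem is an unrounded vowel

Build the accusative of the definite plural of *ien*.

*ien* — final consonant /n/ (a nasal) → -ar → *ienar*.
The plural form *ienar* — final sound /r/ (a consonant) → -of → *ienarof*.
The definite form *ienarof*: last vowel = /o/, a rounded vowel → -un → *ienarofun*.

ienarofun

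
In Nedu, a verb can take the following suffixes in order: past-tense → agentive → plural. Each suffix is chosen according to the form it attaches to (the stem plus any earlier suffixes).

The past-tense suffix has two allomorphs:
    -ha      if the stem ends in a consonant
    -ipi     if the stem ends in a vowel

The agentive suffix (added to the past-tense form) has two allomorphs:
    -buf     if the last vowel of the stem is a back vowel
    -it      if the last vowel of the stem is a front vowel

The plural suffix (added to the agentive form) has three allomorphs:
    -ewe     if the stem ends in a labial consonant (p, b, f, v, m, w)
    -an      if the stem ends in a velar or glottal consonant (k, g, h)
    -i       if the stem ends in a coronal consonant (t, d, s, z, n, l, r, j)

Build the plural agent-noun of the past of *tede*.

tedeipiiti

Since the final sound of *tede* is /e/ (a vowel), it takes -ipi, giving *tedeipi*.
The last vowel of the past-tense form *tedeipi* is /i/, which is a front vowel, so the agentive suffix is -it, giving *tedeipiit*.
Since the final consonant of the agentive form *tedeipiit* is /t/ (coronal), it takes -i, giving *tedeipiiti*.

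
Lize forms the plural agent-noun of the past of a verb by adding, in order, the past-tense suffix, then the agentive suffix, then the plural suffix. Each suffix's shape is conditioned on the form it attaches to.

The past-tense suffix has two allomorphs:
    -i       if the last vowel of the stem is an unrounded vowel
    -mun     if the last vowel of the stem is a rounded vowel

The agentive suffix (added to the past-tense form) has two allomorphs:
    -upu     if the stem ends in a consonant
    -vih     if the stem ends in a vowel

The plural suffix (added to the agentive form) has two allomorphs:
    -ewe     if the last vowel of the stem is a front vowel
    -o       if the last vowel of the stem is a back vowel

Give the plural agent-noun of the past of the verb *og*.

ogmunupuo

Since the last vowel of *og* is /o/ (a rounded vowel), it takes -mun, giving *ogmun*.
The past-tense form *ogmun* — final sound /n/ (a consonant) → -upu → *ogmunupu*.
The last vowel of the agentive form *ogmunupu* is /u/, which is a back vowel, so the plural suffix is -o, giving *ogmunupuo*.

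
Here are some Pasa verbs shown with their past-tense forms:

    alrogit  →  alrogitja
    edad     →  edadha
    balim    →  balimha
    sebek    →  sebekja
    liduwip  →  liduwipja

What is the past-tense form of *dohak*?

The suffix is conditioned by the final consonant: -ja when the stem ends in a voiceless consonant (*alrogit*, *sebek*, *liduwip*); -ha when the stem ends in a voiced consonant (*edad*, *balim*).
*dohak*: final consonant = /k/, voiceless → -ja → *dohakja*.

dohakja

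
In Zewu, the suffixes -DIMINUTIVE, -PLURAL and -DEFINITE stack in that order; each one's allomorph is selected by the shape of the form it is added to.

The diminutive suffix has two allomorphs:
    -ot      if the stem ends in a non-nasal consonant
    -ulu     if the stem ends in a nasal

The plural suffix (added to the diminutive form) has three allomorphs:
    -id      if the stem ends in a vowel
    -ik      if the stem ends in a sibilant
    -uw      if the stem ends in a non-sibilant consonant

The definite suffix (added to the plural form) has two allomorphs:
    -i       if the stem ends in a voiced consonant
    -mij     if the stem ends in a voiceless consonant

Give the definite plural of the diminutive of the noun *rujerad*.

rujeradotuwi

The final consonant of *rujerad* is /d/, which is non-nasal, so the diminutive suffix is -ot, giving *rujeradot*.
Since the final sound of the diminutive form *rujeradot* is /t/ (a non-sibilant consonant), it takes -uw, giving *rujeradotuw*.
Since the final consonant of the plural form *rujeradotuw* is /w/ (voiced), it takes -i, giving *rujeradotuwi*.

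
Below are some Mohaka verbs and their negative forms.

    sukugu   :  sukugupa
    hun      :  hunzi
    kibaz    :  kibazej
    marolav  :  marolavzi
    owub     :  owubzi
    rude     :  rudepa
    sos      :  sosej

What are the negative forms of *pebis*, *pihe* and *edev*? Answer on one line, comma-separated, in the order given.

The alternation tracks the final sound of the stem — -ej when the stem ends in a sibilant (*kibaz*, *sos*); -zi when the stem ends in a non-sibilant consonant (*hun*, *marolav*, *owub*); -pa when the stem ends in a vowel (*sukugu*, *rude*).
*pebis* — final sound /s/ (a sibilant) → -ej → *pebisej*.
Since the final sound of *pihe* is /e/ (a vowel), it takes -pa, giving *pihepa*.
Since the final sound of *edev* is /v/ (a non-sibilant consonant), it takes -zi, giving *edevzi*.

pebisej, pihepa, edevzi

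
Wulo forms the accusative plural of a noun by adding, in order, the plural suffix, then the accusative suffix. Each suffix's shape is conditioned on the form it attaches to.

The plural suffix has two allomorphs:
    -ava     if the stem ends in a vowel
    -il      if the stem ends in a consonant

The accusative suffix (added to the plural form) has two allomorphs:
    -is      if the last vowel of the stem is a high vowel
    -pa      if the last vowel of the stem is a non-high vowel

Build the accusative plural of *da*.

*da*: final sound = /a/, a vowel → -ava → *daava*.
The plural form *daava*: last vowel = /a/, a non-high vowel → -pa → *daavapa*.

daavapa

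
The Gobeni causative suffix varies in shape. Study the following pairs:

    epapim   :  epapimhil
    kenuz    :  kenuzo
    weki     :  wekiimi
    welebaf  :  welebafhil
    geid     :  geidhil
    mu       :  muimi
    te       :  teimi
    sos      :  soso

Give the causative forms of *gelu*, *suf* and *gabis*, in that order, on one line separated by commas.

geluimi, sufhil, gabiso

The suffix is conditioned by the final sound: -o when the stem ends in a sibilant (*kenuz*, *sos*); -hil when the stem ends in a non-sibilant consonant (*epapim*, *welebaf*, *geid*); -imi when the stem ends in a vowel (*weki*, *mu*, *te*).
*gelu*: final sound = /u/, a vowel → -imi → *geluimi*.
Since the final sound of *suf* is /f/ (a non-sibilant consonant), it takes -hil, giving *sufhil*.
*gabis* — final sound /s/ (a sibilant) → -o → *gabiso*.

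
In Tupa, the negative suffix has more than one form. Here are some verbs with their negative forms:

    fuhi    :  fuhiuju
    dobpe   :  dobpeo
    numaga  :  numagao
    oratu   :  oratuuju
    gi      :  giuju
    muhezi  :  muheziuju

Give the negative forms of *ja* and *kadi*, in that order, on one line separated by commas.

Looking at the last vowel of each stem: -uju when the last vowel of the stem is a high vowel (*fuhi*, *oratu*, *gi*, *muhezi*); -o when the last vowel of the stem is a non-high vowel (*dobpe*, *numaga*).
*ja* — last vowel /a/ (a non-high vowel) → -o → *jao*.
Since the last vowel of *kadi* is /i/ (a high vowel), it takes -uju, giving *kadiuju*.

jao, kadiuju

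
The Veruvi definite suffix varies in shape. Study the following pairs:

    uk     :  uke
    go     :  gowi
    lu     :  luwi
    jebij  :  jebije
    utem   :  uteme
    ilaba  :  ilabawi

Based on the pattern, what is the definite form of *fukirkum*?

Looking at the final sound of each stem: -e when the stem ends in a consonant (*uk*, *jebij*, *utem*); -wi when the stem ends in a vowel (*go*, *lu*, *ilaba*).
*fukirkum* — final sound /m/ (a consonant) → -e → *fukirkume*.

fukirkume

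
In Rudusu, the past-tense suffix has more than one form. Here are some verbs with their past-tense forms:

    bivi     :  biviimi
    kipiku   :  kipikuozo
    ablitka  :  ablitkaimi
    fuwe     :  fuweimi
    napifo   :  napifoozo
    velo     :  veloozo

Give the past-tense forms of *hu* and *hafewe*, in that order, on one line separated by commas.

huozo, hafeweimi

The pattern is rounding harmony: -ozo when the last vowel of the stem is a rounded vowel (*kipiku*, *napifo*, *velo*); -imi when the last vowel of the stem is an unrounded vowel (*bivi*, *ablitka*, *fuwe*).
The last vowel of *hu* is /u/, which is a rounded vowel, so the suffix is -ozo, giving *huozo*.
Since the last vowel of *hafewe* is /e/ (an unrounded vowel), it takes -imi, giving *hafeweimi*.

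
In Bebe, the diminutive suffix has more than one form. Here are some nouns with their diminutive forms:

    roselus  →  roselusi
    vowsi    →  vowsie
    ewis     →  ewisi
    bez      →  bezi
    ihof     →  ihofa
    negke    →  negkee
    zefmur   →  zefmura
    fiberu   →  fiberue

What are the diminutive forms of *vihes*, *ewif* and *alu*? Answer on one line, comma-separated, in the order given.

The alternation tracks the final sound of the stem — -i when the stem ends in a sibilant (*roselus*, *ewis*, *bez*); -a when the stem ends in a non-sibilant consonant (*ihof*, *zefmur*); -e when the stem ends in a vowel (*vowsi*, *negke*, *fiberu*).
*vihes* — final sound /s/ (a sibilant) → -i → *vihesi*.
The final sound of *ewif* is /f/, which is a non-sibilant consonant, so the suffix is -a, giving *ewifa*.
The final sound of *alu* is /u/, which is a vowel, so the suffix is -e, giving *alue*.

vihesi, ewifa, alue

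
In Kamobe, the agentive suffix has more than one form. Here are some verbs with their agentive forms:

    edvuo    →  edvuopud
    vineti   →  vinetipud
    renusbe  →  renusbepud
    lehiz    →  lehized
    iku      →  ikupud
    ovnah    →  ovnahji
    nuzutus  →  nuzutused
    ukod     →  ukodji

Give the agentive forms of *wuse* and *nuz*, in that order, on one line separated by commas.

Looking at the final sound of each stem: -ed when the stem ends in a sibilant (*lehiz*, *nuzutus*); -ji when the stem ends in a non-sibilant consonant (*ovnah*, *ukod*); -pud when the stem ends in a vowel (*edvuo*, *vineti*, *renusbe*, *iku*).
*wuse* — final sound /e/ (a vowel) → -pud → *wusepud*.
*nuz* — final sound /z/ (a sibilant) → -ed → *nuzed*.

wusepud, nuzed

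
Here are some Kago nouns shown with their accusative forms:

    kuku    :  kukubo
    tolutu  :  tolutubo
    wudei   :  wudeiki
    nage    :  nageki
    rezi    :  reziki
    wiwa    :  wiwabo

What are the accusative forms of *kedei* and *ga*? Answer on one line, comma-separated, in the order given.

Looking at the last vowel of each stem: -ki when the last vowel of the stem is a front vowel (*wudei*, *nage*, *rezi*); -bo when the last vowel of the stem is a back vowel (*kuku*, *tolutu*, *wiwa*).
Since the last vowel of *kedei* is /i/ (a front vowel), it takes -ki, giving *kedeiki*.
The last vowel of *ga* is /a/, which is a back vowel, so the suffix is -bo, giving *gabo*.

kedeiki, gabo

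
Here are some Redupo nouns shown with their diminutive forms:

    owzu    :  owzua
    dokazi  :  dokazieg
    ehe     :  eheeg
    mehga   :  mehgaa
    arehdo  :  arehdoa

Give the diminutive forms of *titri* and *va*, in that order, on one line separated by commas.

The pattern is front/back vowel harmony: -eg when the last vowel of the stem is a front vowel (*dokazi*, *ehe*); -a when the last vowel of the stem is a back vowel (*owzu*, *mehga*, *arehdo*).
*titri*: last vowel = /i/, a front vowel → -eg → *titrieg*.
The last vowel of *va* is /a/, which is a back vowel, so the suffix is -a, giving *vaa*.

titrieg, vaa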